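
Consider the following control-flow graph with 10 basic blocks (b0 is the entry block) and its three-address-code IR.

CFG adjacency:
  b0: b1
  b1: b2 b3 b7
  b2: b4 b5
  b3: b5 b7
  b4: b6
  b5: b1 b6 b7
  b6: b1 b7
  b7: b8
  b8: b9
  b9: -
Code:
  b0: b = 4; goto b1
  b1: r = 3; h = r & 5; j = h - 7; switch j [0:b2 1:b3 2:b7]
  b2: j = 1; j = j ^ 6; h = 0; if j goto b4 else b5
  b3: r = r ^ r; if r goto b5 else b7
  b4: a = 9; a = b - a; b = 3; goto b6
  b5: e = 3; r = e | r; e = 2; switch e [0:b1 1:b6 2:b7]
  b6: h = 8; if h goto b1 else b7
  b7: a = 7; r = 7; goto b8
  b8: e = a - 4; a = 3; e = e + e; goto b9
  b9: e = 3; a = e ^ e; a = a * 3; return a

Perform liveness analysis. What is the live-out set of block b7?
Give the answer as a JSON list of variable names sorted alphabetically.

Per-block:
  b0 def {b} use ∅
  b1 def {h,j,r} use ∅
  b2 def {h,j} use ∅
  b3 def {r} use {r}
  b4 def {a,b} use {b}
  b5 def {e,r} use {r}
  b6 def {h} use ∅
  b7 def {a,r} use ∅
  b8 def {a,e} use {a}
  b9 def {a,e} use ∅

Backward fixpoint:
  b0: in=∅ out={b}
  b1: in={b} out={b,r}
  b2: in={b,r} out={b,r}
  b3: in={b,r} out={b,r}
  b4: in={b} out={b}
  b5: in={b,r} out={b}
  b6: in={b} out={b}
  b7: in=∅ out={a}
  b8: in={a} out=∅
  b9: in=∅ out=∅

live-out(b7) = ["a"]

Answer: ["a"]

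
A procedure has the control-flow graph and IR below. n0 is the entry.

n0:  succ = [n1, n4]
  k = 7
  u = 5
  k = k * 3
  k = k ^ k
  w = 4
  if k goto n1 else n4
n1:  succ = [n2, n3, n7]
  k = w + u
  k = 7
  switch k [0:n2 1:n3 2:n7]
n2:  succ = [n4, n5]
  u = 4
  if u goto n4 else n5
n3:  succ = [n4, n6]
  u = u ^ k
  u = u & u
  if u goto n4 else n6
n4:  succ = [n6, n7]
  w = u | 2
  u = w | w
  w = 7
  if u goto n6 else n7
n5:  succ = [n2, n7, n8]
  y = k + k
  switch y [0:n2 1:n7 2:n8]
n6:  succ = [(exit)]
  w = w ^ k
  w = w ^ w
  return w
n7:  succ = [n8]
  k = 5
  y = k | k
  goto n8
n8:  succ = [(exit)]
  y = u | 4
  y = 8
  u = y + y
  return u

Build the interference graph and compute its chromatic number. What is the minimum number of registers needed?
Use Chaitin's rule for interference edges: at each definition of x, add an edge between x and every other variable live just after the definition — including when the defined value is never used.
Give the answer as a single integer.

Answer: 3

Working:
def/use:
  n0: def={k,u,w} ue=∅
  n1: def={k} ue={u,w}
  n2: def={u} ue=∅
  n3: def={u} ue={k,u}
  n4: def={u,w} ue={u}
  n5: def={y} ue={k}
  n6: def={w} ue={k,w}
  n7: def={k,y} ue=∅
  n8: def={u,y} ue={u}

Backward fixpoint:
  live n0: ∅→{k,u,w}
  live n1: {u,w}→{k,u,w}
  live n2: {k}→{k,u}
  live n3: {k,u,w}→{k,u,w}
  live n4: {k,u}→{k,u,w}
  live n5: {k,u}→{k,u}
  live n6: {k,w}→∅
  live n7: {u}→{u}
  live n8: {u}→∅

Conflict graph:
  k — {u,w,y}
  u — {k,w,y}
  w — {k,u}
  y — {k,u}

Chromatic number:
  {k,u,w} pairwise interfere (3-clique) ⇒ χ ≥ 3
  3-colouring: R0={k}  R1={u}  R2={w,y}
  χ = 3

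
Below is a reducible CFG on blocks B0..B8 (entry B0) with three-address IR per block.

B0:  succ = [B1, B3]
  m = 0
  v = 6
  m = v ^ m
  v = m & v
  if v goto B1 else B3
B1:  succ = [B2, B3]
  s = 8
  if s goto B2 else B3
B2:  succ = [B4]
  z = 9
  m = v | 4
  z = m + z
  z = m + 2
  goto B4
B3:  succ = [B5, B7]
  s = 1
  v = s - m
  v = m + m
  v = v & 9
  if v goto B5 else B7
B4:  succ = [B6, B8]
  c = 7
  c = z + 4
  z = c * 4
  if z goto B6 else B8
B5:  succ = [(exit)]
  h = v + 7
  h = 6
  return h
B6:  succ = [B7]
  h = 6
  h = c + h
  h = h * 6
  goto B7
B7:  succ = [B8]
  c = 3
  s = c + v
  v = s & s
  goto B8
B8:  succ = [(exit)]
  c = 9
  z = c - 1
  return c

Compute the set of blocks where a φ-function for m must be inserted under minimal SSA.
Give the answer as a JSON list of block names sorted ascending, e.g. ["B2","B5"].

idom tree: B1←B0 B2←B1 B3←B0 B4←B2 B5←B3 B6←B4 B7←B0 B8←B0
Join-block Dom:
  B3: preds {B0,B1}: {B0} ∩ {B0,B1} = {B0}; idom=B0
  B7: preds {B3,B6}: {B0,B3} ∩ {B0,B1,B2,B4,B6} = {B0}; idom=B0
  B8: preds {B4,B7}: {B0,B1,B2,B4} ∩ {B0,B7} = {B0}; idom=B0

Frontier:
  B3←B0: walk · to B0
  B3←B1: walk B1 to B0
  B7←B3: walk B3 to B0
  B7←B6: walk B6→B4→B2→B1 to B0
  B8←B4: walk B4→B2→B1 to B0
  B8←B7: walk B7 to B0
  B0 → ∅
  B1 → {B3,B7,B8}
  B2 → {B7,B8}
  B3 → {B7}
  B4 → {B7,B8}
  B5 → ∅
  B6 → {B7}
  B7 → {B8}
  B8 → ∅

φ for m: defs {B0,B2}
  DF⁺ = {B7,B8}

Answer: ["B7", "B8"]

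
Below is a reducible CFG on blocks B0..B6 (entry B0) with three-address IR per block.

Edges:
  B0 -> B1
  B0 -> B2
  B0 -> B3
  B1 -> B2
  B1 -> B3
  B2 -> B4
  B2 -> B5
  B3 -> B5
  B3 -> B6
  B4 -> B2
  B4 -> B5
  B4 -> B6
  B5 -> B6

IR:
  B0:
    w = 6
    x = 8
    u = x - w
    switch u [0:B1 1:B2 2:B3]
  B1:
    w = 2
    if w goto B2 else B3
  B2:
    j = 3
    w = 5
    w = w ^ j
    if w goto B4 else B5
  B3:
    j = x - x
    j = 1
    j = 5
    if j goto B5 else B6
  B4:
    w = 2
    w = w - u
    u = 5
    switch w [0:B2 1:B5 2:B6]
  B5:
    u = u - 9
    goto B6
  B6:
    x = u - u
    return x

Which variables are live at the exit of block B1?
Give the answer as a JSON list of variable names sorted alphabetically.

def/use:
  B0: def={u,w,x} ue=∅
  B1: def={w} ue=∅
  B2: def={j,w} ue=∅
  B3: def={j} ue={x}
  B4: def={u,w} ue={u}
  B5: def={u} ue={u}
  B6: def={x} ue={u}

Live sets:
  B0: in=∅ out={u,x}
  B1: in={u,x} out={u,x}
  B2: in={u} out={u}
  B3: in={u,x} out={u}
  B4: in={u} out={u}
  B5: in={u} out={u}
  B6: in={u} out=∅

live-out(B1) = ["u", "x"]

Answer: ["u", "x"]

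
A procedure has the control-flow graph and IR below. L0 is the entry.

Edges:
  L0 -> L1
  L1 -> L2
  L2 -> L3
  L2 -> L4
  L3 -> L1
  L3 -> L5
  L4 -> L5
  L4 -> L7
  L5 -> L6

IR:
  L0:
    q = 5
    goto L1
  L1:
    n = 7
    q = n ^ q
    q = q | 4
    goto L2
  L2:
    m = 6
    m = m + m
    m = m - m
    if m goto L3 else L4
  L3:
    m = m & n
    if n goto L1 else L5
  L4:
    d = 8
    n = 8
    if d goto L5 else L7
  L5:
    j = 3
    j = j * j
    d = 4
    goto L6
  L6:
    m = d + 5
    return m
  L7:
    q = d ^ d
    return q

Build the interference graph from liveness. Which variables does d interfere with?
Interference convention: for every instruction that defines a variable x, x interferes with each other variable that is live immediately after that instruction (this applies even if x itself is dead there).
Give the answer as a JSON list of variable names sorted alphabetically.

Per-block:
  L0 def {q} use ∅
  L1 def {n,q} use {q}
  L2 def {m} use ∅
  L3 def {m} use {m,n}
  L4 def {d,n} use ∅
  L5 def {d,j} use ∅
  L6 def {m} use {d}
  L7 def {q} use {d}

Liveness:
  L0 li=∅ lo={q}
  L1 li={q} lo={n,q}
  L2 li={n,q} lo={m,n,q}
  L3 li={m,n,q} lo={q}
  L4 li=∅ lo={d}
  L5 li=∅ lo={d}
  L6 li={d} lo=∅
  L7 li={d} lo=∅

Interfere edges:
  d↔{n}
  j↔∅
  m↔{n,q}
  n↔{d,m,q}
  q↔{m,n}

N(d) = ["n"]

Answer: ["n"]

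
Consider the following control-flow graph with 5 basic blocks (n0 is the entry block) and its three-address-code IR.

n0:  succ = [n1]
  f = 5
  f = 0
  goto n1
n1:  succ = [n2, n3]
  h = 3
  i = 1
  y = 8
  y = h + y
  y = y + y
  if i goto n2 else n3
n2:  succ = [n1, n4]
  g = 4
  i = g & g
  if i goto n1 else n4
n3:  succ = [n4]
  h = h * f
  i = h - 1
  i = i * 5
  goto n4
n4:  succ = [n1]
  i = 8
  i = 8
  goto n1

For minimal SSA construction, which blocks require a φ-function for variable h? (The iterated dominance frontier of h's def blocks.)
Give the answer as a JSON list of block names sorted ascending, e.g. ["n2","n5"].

idom tree: n1←n0 n2←n1 n3←n1 n4←n1
Join-block Dom:
  n1: preds {n0,n2,n4}: {n0} ∩ {n0,n1,n2} ∩ {n0,n1,n4} = {n0}; idom=n0
  n4: preds {n2,n3}: {n0,n1,n2} ∩ {n0,n1,n3} = {n0,n1}; idom=n1

DF walk-up:
  n1←n0: walk · to n0
  n1←n2: walk n2→n1 to n0
  n1←n4: walk n4→n1 to n0
  n4←n2: walk n2 to n1
  n4←n3: walk n3 to n1
  n0: DF=∅
  n1: DF={n1}
  n2: DF={n1,n4}
  n3: DF={n4}
  n4: DF={n1}

φ for h: defs {n1,n3}
  DF⁺ = {n1,n4}

Answer: ["n1", "n4"]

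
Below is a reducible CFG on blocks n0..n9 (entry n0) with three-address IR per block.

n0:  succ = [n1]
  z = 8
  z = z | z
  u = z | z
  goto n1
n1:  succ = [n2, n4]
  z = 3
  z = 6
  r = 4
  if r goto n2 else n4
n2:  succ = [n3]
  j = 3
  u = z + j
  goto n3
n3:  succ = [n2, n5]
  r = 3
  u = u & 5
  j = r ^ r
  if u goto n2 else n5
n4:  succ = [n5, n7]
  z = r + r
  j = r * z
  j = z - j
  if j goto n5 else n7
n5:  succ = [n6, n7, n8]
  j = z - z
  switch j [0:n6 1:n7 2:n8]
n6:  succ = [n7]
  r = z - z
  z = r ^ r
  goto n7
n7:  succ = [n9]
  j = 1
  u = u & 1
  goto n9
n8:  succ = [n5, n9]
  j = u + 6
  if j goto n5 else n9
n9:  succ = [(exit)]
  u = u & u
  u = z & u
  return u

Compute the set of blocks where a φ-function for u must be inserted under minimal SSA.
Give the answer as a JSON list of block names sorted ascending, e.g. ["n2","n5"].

Answer: ["n2", "n5", "n7", "n9"]

Analysis:
idom tree: n1←n0 n2←n1 n3←n2 n4←n1 n5←n1 n6←n5 n7←n1 n8←n5 n9←n1
Join-block Dom:
  n2: preds {n1,n3}: {n0,n1} ∩ {n0,n1,n2,n3} = {n0,n1}; idom=n1
  n5: preds {n3,n4,n8}: {n0,n1,n2,n3} ∩ {n0,n1,n4} ∩ {n0,n1,n5,n8} = {n0,n1}; idom=n1
  n7: preds {n4,n5,n6}: {n0,n1,n4} ∩ {n0,n1,n5} ∩ {n0,n1,n5,n6} = {n0,n1}; idom=n1
  n9: preds {n7,n8}: {n0,n1,n7} ∩ {n0,n1,n5,n8} = {n0,n1}; idom=n1

Frontier:
  n2←n1: walk · to n1
  n2←n3: walk n3→n2 to n1
  n5←n3: walk n3→n2 to n1
  n5←n4: walk n4 to n1
  n5←n8: walk n8→n5 to n1
  n7←n4: walk n4 to n1
  n7←n5: walk n5 to n1
  n7←n6: walk n6→n5 to n1
  n9←n7: walk n7 to n1
  n9←n8: walk n8→n5 to n1
  n0: DF=∅
  n1: DF=∅
  n2: DF={n2,n5}
  n3: DF={n2,n5}
  n4: DF={n5,n7}
  n5: DF={n5,n7,n9}
  n6: DF={n7}
  n7: DF={n9}
  n8: DF={n5,n9}
  n9: DF=∅

φ for u: defs {n0,n2,n3,n7,n9}
  DF⁺ = {n2,n5,n7,n9}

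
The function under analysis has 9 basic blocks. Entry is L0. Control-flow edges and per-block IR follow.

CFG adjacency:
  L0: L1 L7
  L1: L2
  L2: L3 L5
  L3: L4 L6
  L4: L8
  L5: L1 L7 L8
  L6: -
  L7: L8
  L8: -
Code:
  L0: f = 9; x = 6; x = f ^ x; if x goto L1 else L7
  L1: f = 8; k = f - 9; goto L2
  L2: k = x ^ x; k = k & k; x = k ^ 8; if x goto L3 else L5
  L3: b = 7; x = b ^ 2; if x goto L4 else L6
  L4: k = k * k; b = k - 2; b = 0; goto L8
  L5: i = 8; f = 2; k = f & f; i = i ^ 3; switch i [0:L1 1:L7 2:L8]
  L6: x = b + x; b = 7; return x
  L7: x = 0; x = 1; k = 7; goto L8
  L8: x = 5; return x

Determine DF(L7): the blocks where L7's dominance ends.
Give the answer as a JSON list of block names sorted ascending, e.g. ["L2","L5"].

Answer: ["L8"]

Working:
idom tree: L1←L0 L2←L1 L3←L2 L4←L3 L5←L2 L6←L3 L7←L0 L8←L0
Dom at joins:
  L1: preds {L0,L5}: {L0} ∩ {L0,L1,L2,L5} = {L0}; idom=L0
  L7: preds {L0,L5}: {L0} ∩ {L0,L1,L2,L5} = {L0}; idom=L0
  L8: preds {L4,L5,L7}: {L0,L1,L2,L3,L4} ∩ {L0,L1,L2,L5} ∩ {L0,L7} = {L0}; idom=L0

Frontier:
  join L1 pred L0: · stop@L0
  join L1 pred L5: L5→L2→L1 stop@L0
  join L7 pred L0: · stop@L0
  join L7 pred L5: L5→L2→L1 stop@L0
  join L8 pred L4: L4→L3→L2→L1 stop@L0
  join L8 pred L5: L5→L2→L1 stop@L0
  join L8 pred L7: L7 stop@L0
  L0 → ∅
  L1 → {L1,L7,L8}
  L2 → {L1,L7,L8}
  L3 → {L8}
  L4 → {L8}
  L5 → {L1,L7,L8}
  L6 → ∅
  L7 → {L8}
  L8 → ∅

DF(L7) = ["L8"]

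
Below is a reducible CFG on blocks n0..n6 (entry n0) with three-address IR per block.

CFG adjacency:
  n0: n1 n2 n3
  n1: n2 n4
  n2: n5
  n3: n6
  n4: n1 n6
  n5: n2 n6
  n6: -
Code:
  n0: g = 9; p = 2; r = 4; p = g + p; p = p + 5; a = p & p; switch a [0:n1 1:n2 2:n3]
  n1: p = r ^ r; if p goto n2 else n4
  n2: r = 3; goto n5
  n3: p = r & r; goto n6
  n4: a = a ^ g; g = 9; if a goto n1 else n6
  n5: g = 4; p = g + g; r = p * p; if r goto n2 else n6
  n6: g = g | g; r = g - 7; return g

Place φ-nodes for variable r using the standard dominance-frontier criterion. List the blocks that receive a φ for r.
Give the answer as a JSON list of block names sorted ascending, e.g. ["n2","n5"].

idom tree: n1←n0 n2←n0 n3←n0 n4←n1 n5←n2 n6←n0
Dom∩ at merges:
  n1: preds {n0,n4}: {n0} ∩ {n0,n1,n4} = {n0}; idom=n0
  n2: preds {n0,n1,n5}: {n0} ∩ {n0,n1} ∩ {n0,n2,n5} = {n0}; idom=n0
  n6: preds {n3,n4,n5}: {n0,n3} ∩ {n0,n1,n4} ∩ {n0,n2,n5} = {n0}; idom=n0

Frontier:
  n1←n0: walk · to n0
  n1←n4: walk n4→n1 to n0
  n2←n0: walk · to n0
  n2←n1: walk n1 to n0
  n2←n5: walk n5→n2 to n0
  n6←n3: walk n3 to n0
  n6←n4: walk n4→n1 to n0
  n6←n5: walk n5→n2 to n0
  n0 → ∅
  n1 → {n1,n2,n6}
  n2 → {n2,n6}
  n3 → {n6}
  n4 → {n1,n6}
  n5 → {n2,n6}
  n6 → ∅

φ for r: defs {n0,n2,n5,n6}
  DF⁺ = {n2,n6}

Answer: ["n2", "n6"]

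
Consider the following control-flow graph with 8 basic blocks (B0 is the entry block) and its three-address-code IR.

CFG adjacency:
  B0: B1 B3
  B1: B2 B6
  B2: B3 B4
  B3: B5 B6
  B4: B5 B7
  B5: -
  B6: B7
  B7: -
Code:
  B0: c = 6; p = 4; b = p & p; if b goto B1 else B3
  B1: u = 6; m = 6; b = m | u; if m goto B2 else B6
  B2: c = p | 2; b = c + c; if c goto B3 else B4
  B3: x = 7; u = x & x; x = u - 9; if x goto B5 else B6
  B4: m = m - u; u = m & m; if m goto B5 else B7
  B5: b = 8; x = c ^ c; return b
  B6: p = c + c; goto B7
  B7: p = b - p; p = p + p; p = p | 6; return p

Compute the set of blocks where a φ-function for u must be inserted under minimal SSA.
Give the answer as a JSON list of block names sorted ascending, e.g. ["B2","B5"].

idom tree: B1←B0 B2←B1 B3←B0 B4←B2 B5←B0 B6←B0 B7←B0
Dom∩ at merges:
  B3: preds {B0,B2}: {B0} ∩ {B0,B1,B2} = {B0}; idom=B0
  B5: preds {B3,B4}: {B0,B3} ∩ {B0,B1,B2,B4} = {B0}; idom=B0
  B6: preds {B1,B3}: {B0,B1} ∩ {B0,B3} = {B0}; idom=B0
  B7: preds {B4,B6}: {B0,B1,B2,B4} ∩ {B0,B6} = {B0}; idom=B0

Frontier:
  B3←B0: walk · to B0
  B3←B2: walk B2→B1 to B0
  B5←B3: walk B3 to B0
  B5←B4: walk B4→B2→B1 to B0
  B6←B1: walk B1 to B0
  B6←B3: walk B3 to B0
  B7←B4: walk B4→B2→B1 to B0
  B7←B6: walk B6 to B0
  B0 → ∅
  B1 → {B3,B5,B6,B7}
  B2 → {B3,B5,B7}
  B3 → {B5,B6}
  B4 → {B5,B7}
  B5 → ∅
  B6 → {B7}
  B7 → ∅

φ for u: defs {B1,B3,B4}
  DF⁺ = {B3,B5,B6,B7}

Answer: ["B3", "B5", "B6", "B7"]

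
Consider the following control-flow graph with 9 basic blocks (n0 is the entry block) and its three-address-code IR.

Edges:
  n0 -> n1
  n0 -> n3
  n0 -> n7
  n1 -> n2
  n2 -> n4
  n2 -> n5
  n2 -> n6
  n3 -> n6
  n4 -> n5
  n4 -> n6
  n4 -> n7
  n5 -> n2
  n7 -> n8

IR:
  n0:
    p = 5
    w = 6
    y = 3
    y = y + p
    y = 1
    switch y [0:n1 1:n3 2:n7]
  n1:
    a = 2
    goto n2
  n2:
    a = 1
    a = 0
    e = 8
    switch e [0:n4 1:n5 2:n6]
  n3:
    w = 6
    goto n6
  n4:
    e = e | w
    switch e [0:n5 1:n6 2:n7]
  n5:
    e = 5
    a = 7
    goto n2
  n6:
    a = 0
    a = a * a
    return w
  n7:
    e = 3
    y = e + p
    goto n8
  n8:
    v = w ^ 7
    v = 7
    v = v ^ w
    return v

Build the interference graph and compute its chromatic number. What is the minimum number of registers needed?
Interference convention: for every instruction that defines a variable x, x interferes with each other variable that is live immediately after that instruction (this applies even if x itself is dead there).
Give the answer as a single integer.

Per-block:
  n0: def={p,w,y} ue=∅
  n1: def={a} ue=∅
  n2: def={a,e} ue=∅
  n3: def={w} ue=∅
  n4: def={e} ue={e,w}
  n5: def={a,e} ue=∅
  n6: def={a} ue={w}
  n7: def={e,y} ue={p}
  n8: def={v} ue={w}

Liveness:
  live n0: ∅→{p,w}
  live n1: {p,w}→{p,w}
  live n2: {p,w}→{e,p,w}
  live n3: ∅→{w}
  live n4: {e,p,w}→{p,w}
  live n5: {p,w}→{p,w}
  live n6: {w}→∅
  live n7: {p,w}→{w}
  live n8: {w}→∅

Conflict graph:
  a — {p,w}
  e — {p,w}
  p — {a,e,w,y}
  v — {w}
  w — {a,e,p,v,y}
  y — {p,w}

Registers:
  lower bound: {a,p,w} mutually conflict ⇒ χ ≥ 3
  assign a→R2 e→R2 p→R1 v→R1 w→R0 y→R2 — no edge inside a register ⇒ χ ≤ 3
  χ = 3

Answer: 3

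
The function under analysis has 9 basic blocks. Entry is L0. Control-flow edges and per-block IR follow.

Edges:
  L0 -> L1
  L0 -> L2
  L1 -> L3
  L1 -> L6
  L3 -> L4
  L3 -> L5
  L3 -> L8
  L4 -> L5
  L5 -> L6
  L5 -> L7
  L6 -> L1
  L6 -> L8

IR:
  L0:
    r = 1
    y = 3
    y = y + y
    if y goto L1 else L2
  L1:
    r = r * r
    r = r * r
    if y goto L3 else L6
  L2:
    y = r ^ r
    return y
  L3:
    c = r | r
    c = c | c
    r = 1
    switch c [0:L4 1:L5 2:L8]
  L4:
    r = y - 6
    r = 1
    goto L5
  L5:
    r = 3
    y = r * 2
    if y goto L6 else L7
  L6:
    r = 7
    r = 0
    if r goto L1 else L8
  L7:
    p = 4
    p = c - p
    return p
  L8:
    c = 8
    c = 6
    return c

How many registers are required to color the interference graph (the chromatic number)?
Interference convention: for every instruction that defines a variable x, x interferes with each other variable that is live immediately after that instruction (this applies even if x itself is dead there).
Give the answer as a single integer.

def/use:
  L0 def {r,y} use ∅
  L1 def {r} use {r,y}
  L2 def {y} use {r}
  L3 def {c,r} use {r}
  L4 def {r} use {y}
  L5 def {r,y} use ∅
  L6 def {r} use ∅
  L7 def {p} use {c}
  L8 def {c} use ∅

Live sets:
  L0 li=∅ lo={r,y}
  L1 li={r,y} lo={r,y}
  L2 li={r} lo=∅
  L3 li={r,y} lo={c,y}
  L4 li={c,y} lo={c}
  L5 li={c} lo={c,y}
  L6 li={y} lo={r,y}
  L7 li={c} lo=∅
  L8 li=∅ lo=∅

Interference:
  c — {p,r,y}
  p — {c}
  r — {c,y}
  y — {c,r}

Registers:
  {c,r,y} pairwise interfere (3-clique) ⇒ χ ≥ 3
  3-colouring: R0={c}  R1={p,r}  R2={y}
  χ = 3

Answer: 3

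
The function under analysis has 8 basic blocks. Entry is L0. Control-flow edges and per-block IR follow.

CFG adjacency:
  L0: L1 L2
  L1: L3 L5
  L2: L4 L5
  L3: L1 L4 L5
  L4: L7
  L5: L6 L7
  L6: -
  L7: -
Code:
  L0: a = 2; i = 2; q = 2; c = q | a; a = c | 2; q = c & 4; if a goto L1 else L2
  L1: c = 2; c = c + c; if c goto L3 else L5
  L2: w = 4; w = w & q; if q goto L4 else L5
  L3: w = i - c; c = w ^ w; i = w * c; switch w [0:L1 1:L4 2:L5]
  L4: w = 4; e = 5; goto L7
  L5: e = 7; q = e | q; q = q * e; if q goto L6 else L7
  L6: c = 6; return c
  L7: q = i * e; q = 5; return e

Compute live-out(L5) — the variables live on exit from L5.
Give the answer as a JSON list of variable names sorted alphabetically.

def/use:
  L0 def {a,c,i,q} use ∅
  L1 def {c} use ∅
  L2 def {w} use {q}
  L3 def {c,i,w} use {c,i}
  L4 def {e,w} use ∅
  L5 def {e,q} use {q}
  L6 def {c} use ∅
  L7 def {q} use {e,i}

Liveness:
  L0: in=∅ out={i,q}
  L1: in={i,q} out={c,i,q}
  L2: in={i,q} out={i,q}
  L3: in={c,i,q} out={i,q}
  L4: in={i} out={e,i}
  L5: in={i,q} out={e,i}
  L6: in=∅ out=∅
  L7: in={e,i} out=∅

live-out(L5) = ["e", "i"]

Answer: ["e", "i"]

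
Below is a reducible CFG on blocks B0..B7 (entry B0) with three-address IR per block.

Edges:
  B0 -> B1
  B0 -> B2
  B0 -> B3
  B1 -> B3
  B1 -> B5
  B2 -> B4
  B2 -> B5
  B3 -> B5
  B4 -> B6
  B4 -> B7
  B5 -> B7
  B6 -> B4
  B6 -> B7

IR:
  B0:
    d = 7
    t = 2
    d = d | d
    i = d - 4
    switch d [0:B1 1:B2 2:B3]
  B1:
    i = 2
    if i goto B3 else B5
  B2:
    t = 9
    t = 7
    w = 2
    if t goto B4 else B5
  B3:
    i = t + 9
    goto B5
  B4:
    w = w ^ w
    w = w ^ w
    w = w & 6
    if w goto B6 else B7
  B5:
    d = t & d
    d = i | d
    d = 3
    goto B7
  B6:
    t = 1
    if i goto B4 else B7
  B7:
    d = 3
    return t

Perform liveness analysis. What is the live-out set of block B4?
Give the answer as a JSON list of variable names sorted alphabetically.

Answer: ["i", "t", "w"]

Analysis:
Per-block:
  B0 def {d,i,t} use ∅
  B1 def {i} use ∅
  B2 def {t,w} use ∅
  B3 def {i} use {t}
  B4 def {w} use {w}
  B5 def {d} use {d,i,t}
  B6 def {t} use {i}
  B7 def {d} use {t}

Backward fixpoint:
  live B0: ∅→{d,i,t}
  live B1: {d,t}→{d,i,t}
  live B2: {d,i}→{d,i,t,w}
  live B3: {d,t}→{d,i,t}
  live B4: {i,t,w}→{i,t,w}
  live B5: {d,i,t}→{t}
  live B6: {i,w}→{i,t,w}
  live B7: {t}→∅

live-out(B4) = ["i", "t", "w"]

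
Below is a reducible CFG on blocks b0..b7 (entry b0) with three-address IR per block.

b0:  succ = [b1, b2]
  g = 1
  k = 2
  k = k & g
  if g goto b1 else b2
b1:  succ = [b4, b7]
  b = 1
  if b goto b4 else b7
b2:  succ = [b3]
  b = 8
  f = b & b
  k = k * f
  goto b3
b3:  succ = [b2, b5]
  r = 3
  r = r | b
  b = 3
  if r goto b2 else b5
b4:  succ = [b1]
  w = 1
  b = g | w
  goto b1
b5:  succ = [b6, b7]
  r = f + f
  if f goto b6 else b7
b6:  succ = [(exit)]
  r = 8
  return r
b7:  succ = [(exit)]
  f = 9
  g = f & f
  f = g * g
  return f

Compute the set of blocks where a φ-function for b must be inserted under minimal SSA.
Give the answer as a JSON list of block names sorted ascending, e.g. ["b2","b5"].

Answer: ["b1", "b2", "b7"]

Derivation:
idom tree: b1←b0 b2←b0 b3←b2 b4←b1 b5←b3 b6←b5 b7←b0
Dom at joins:
  b1: preds {b0,b4}: {b0} ∩ {b0,b1,b4} = {b0}; idom=b0
  b2: preds {b0,b3}: {b0} ∩ {b0,b2,b3} = {b0}; idom=b0
  b7: preds {b1,b5}: {b0,b1} ∩ {b0,b2,b3,b5} = {b0}; idom=b0

Frontier:
  join b1 pred b0: · stop@b0
  join b1 pred b4: b4→b1 stop@b0
  join b2 pred b0: · stop@b0
  join b2 pred b3: b3→b2 stop@b0
  join b7 pred b1: b1 stop@b0
  join b7 pred b5: b5→b3→b2 stop@b0
  DF(b0)=∅
  DF(b1)={b1,b7}
  DF(b2)={b2,b7}
  DF(b3)={b2,b7}
  DF(b4)={b1}
  DF(b5)={b7}
  DF(b6)=∅
  DF(b7)=∅

φ for b: defs {b1,b2,b3,b4}
  DF⁺ = {b1,b2,b7}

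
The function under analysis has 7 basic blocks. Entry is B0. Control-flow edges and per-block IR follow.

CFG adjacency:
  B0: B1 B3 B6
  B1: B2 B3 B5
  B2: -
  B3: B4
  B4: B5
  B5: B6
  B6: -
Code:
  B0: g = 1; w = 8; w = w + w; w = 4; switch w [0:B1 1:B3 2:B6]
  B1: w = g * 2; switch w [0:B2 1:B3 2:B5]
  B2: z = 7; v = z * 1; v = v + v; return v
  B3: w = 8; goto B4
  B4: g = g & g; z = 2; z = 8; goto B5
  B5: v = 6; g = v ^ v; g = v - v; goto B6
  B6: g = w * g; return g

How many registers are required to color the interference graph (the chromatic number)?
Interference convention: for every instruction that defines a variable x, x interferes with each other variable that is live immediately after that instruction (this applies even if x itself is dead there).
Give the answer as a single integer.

def/use:
  B0: {g,w} / ∅
  B1: {w} / {g}
  B2: {v,z} / ∅
  B3: {w} / ∅
  B4: {g,z} / {g}
  B5: {g,v} / ∅
  B6: {g} / {g,w}

Backward fixpoint:
  live B0: ∅→{g,w}
  live B1: {g}→{g,w}
  live B2: ∅→∅
  live B3: {g}→{g,w}
  live B4: {g,w}→{w}
  live B5: {w}→{g,w}
  live B6: {g,w}→∅

Conflict graph:
  g: {v,w}
  v: {g,w}
  w: {g,v,z}
  z: {w}

Registers:
  {g,v,w} pairwise interfere (3-clique) ⇒ χ ≥ 3
  3-colouring: c0={w}  c1={g,z}  c2={v}
  χ = 3

Answer: 3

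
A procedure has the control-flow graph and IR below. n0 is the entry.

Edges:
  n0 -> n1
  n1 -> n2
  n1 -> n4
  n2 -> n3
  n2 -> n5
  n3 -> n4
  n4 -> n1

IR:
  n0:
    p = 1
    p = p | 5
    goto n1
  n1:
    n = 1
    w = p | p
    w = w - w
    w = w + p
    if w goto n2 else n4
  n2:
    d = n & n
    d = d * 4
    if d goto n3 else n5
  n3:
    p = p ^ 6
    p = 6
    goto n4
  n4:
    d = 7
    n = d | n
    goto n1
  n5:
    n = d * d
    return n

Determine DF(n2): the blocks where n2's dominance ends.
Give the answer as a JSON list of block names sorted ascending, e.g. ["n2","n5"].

Answer: ["n4"]

Working:
idom tree: n1←n0 n2←n1 n3←n2 n4←n1 n5←n2
Dom at joins:
  n1: preds {n0,n4}: {n0} ∩ {n0,n1,n4} = {n0}; idom=n0
  n4: preds {n1,n3}: {n0,n1} ∩ {n0,n1,n2,n3} = {n0,n1}; idom=n1

DF walk-up:
  n1←n0: walk · to n0
  n1←n4: walk n4→n1 to n0
  n4←n1: walk · to n1
  n4←n3: walk n3→n2 to n1
  n0 → ∅
  n1 → {n1}
  n2 → {n4}
  n3 → {n4}
  n4 → {n1}
  n5 → ∅

DF(n2) = ["n4"]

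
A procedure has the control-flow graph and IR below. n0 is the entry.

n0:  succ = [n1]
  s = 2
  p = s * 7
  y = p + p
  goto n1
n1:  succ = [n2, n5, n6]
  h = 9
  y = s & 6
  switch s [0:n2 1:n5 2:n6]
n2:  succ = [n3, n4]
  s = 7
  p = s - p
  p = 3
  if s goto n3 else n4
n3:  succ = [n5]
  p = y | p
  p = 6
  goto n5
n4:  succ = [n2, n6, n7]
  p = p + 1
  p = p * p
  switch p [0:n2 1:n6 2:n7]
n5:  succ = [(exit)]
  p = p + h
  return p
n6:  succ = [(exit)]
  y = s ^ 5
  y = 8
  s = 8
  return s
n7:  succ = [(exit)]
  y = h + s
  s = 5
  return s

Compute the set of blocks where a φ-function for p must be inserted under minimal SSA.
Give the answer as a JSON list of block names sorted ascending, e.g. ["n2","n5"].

Answer: ["n2", "n5", "n6"]

Analysis:
idom tree: n1←n0 n2←n1 n3←n2 n4←n2 n5←n1 n6←n1 n7←n4
Dom at joins:
  n2: preds {n1,n4}: {n0,n1} ∩ {n0,n1,n2,n4} = {n0,n1}; idom=n1
  n5: preds {n1,n3}: {n0,n1} ∩ {n0,n1,n2,n3} = {n0,n1}; idom=n1
  n6: preds {n1,n4}: {n0,n1} ∩ {n0,n1,n2,n4} = {n0,n1}; idom=n1

DF walk-up:
  join n2 pred n1: · stop@n1
  join n2 pred n4: n4→n2 stop@n1
  join n5 pred n1: · stop@n1
  join n5 pred n3: n3→n2 stop@n1
  join n6 pred n1: · stop@n1
  join n6 pred n4: n4→n2 stop@n1
  n0: DF=∅
  n1: DF=∅
  n2: DF={n2,n5,n6}
  n3: DF={n5}
  n4: DF={n2,n6}
  n5: DF=∅
  n6: DF=∅
  n7: DF=∅

φ for p: defs {n0,n2,n3,n4,n5}
  DF⁺ = {n2,n5,n6}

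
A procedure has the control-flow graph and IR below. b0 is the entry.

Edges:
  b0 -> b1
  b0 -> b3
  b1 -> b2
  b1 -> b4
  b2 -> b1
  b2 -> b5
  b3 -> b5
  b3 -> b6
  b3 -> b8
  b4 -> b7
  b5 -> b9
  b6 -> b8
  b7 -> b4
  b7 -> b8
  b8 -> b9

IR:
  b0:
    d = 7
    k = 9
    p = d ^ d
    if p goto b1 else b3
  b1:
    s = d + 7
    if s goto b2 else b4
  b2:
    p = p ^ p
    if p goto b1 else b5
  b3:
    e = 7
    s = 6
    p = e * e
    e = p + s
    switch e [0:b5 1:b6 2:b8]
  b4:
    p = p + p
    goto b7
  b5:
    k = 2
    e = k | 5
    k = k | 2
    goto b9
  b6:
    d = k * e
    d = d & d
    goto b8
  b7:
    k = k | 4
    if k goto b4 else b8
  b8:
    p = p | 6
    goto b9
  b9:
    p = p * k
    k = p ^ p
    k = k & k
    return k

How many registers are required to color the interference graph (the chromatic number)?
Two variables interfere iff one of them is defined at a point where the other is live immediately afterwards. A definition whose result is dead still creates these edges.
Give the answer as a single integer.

Answer: 4

Derivation:
def/use:
  b0: def={d,k,p} ue=∅
  b1: def={s} ue={d}
  b2: def={p} ue={p}
  b3: def={e,p,s} ue=∅
  b4: def={p} ue={p}
  b5: def={e,k} ue=∅
  b6: def={d} ue={e,k}
  b7: def={k} ue={k}
  b8: def={p} ue={p}
  b9: def={k,p} ue={k,p}

Backward fixpoint:
  b0: in=∅ out={d,k,p}
  b1: in={d,k,p} out={d,k,p}
  b2: in={d,k,p} out={d,k,p}
  b3: in={k} out={e,k,p}
  b4: in={k,p} out={k,p}
  b5: in={p} out={k,p}
  b6: in={e,k,p} out={k,p}
  b7: in={k,p} out={k,p}
  b8: in={k,p} out={k,p}
  b9: in={k,p} out=∅

Interfere edges:
  d — {k,p,s}
  e — {k,p,s}
  k — {d,e,p,s}
  p — {d,e,k,s}
  s — {d,e,k,p}

Colouring:
  lower bound: {d,k,p,s} mutually conflict ⇒ χ ≥ 4
  4-colouring: r0={k}  r1={p}  r2={s}  r3={d,e}
  χ = 4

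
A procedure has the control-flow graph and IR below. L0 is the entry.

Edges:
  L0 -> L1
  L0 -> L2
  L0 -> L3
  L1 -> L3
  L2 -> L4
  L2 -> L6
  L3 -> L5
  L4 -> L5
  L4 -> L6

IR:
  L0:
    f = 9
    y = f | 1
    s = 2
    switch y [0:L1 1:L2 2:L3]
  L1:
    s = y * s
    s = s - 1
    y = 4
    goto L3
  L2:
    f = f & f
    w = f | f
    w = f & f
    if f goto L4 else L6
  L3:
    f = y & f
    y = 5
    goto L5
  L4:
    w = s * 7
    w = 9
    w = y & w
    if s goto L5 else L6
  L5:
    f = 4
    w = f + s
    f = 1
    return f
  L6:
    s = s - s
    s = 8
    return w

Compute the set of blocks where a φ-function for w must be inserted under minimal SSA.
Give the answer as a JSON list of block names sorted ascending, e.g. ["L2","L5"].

idom tree: L1←L0 L2←L0 L3←L0 L4←L2 L5←L0 L6←L2
Dom at joins:
  L3: preds {L0,L1}: {L0} ∩ {L0,L1} = {L0}; idom=L0
  L5: preds {L3,L4}: {L0,L3} ∩ {L0,L2,L4} = {L0}; idom=L0
  L6: preds {L2,L4}: {L0,L2} ∩ {L0,L2,L4} = {L0,L2}; idom=L2

DF walk-up:
  L3←L0: walk · to L0
  L3←L1: walk L1 to L0
  L5←L3: walk L3 to L0
  L5←L4: walk L4→L2 to L0
  L6←L2: walk · to L2
  L6←L4: walk L4 to L2
  L0: DF=∅
  L1: DF={L3}
  L2: DF={L5}
  L3: DF={L5}
  L4: DF={L5,L6}
  L5: DF=∅
  L6: DF=∅

φ for w: defs {L2,L4,L5}
  DF⁺ = {L5,L6}

Answer: ["L5", "L6"]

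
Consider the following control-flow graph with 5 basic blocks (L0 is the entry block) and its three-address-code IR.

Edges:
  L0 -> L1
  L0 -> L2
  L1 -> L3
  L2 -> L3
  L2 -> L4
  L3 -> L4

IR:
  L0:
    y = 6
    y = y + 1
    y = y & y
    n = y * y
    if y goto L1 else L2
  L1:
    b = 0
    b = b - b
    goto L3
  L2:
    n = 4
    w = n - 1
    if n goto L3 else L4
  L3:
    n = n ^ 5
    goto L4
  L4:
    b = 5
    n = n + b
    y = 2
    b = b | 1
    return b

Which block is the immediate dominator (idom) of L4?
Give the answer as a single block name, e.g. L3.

Answer: L0

Derivation:
idom tree: L1←L0 L2←L0 L3←L0 L4←L0
Join-block Dom:
  L3: preds {L1,L2}: {L0,L1} ∩ {L0,L2} = {L0}; idom=L0
  L4: preds {L2,L3}: {L0,L2} ∩ {L0,L3} = {L0}; idom=L0

idom(L4) = L0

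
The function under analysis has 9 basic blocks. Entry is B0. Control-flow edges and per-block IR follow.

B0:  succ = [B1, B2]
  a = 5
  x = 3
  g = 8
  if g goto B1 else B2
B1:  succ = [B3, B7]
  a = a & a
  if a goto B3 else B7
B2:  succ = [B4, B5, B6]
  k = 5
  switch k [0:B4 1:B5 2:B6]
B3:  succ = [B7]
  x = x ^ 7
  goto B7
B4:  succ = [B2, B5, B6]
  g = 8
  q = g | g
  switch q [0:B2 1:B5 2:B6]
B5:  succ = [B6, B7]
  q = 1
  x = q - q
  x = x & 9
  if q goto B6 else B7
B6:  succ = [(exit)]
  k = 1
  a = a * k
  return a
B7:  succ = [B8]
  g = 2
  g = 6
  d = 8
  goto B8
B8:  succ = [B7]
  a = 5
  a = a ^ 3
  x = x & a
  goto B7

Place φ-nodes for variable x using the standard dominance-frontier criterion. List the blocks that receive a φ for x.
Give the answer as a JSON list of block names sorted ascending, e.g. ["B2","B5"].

Answer: ["B6", "B7"]

Working:
idom tree: B1←B0 B2←B0 B3←B1 B4←B2 B5←B2 B6←B2 B7←B0 B8←B7
Join-block Dom:
  B2: preds {B0,B4}: {B0} ∩ {B0,B2,B4} = {B0}; idom=B0
  B5: preds {B2,B4}: {B0,B2} ∩ {B0,B2,B4} = {B0,B2}; idom=B2
  B6: preds {B2,B4,B5}: {B0,B2} ∩ {B0,B2,B4} ∩ {B0,B2,B5} = {B0,B2}; idom=B2
  B7: preds {B1,B3,B5,B8}: {B0,B1} ∩ {B0,B1,B3} ∩ {B0,B2,B5} ∩ {B0,B7,B8} = {B0}; idom=B0

DF walk-up:
  B2←B0: walk · to B0
  B2←B4: walk B4→B2 to B0
  B5←B2: walk · to B2
  B5←B4: walk B4 to B2
  B6←B2: walk · to B2
  B6←B4: walk B4 to B2
  B6←B5: walk B5 to B2
  B7←B1: walk B1 to B0
  B7←B3: walk B3→B1 to B0
  B7←B5: walk B5→B2 to B0
  B7←B8: walk B8→B7 to B0
  B0 → ∅
  B1 → {B7}
  B2 → {B2,B7}
  B3 → {B7}
  B4 → {B2,B5,B6}
  B5 → {B6,B7}
  B6 → ∅
  B7 → {B7}
  B8 → {B7}

φ for x: defs {B0,B3,B5,B8}
  DF⁺ = {B6,B7}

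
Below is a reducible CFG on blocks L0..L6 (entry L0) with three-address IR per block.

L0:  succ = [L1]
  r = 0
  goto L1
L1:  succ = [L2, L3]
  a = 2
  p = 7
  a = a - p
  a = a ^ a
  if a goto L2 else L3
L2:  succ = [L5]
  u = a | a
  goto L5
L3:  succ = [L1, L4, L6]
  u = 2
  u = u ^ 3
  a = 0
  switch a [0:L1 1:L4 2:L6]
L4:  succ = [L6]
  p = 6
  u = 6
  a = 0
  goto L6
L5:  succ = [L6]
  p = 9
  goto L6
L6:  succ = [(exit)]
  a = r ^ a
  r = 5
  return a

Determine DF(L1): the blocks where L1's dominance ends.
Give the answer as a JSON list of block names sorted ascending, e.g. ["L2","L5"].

idom tree: L1←L0 L2←L1 L3←L1 L4←L3 L5←L2 L6←L1
Join-block Dom:
  L1: preds {L0,L3}: {L0} ∩ {L0,L1,L3} = {L0}; idom=L0
  L6: preds {L3,L4,L5}: {L0,L1,L3} ∩ {L0,L1,L3,L4} ∩ {L0,L1,L2,L5} = {L0,L1}; idom=L1

DF walk-up:
  join L1 pred L0: · stop@L0
  join L1 pred L3: L3→L1 stop@L0
  join L6 pred L3: L3 stop@L1
  join L6 pred L4: L4→L3 stop@L1
  join L6 pred L5: L5→L2 stop@L1
  L0 → ∅
  L1 → {L1}
  L2 → {L6}
  L3 → {L1,L6}
  L4 → {L6}
  L5 → {L6}
  L6 → ∅

DF(L1) = ["L1"]

Answer: ["L1"]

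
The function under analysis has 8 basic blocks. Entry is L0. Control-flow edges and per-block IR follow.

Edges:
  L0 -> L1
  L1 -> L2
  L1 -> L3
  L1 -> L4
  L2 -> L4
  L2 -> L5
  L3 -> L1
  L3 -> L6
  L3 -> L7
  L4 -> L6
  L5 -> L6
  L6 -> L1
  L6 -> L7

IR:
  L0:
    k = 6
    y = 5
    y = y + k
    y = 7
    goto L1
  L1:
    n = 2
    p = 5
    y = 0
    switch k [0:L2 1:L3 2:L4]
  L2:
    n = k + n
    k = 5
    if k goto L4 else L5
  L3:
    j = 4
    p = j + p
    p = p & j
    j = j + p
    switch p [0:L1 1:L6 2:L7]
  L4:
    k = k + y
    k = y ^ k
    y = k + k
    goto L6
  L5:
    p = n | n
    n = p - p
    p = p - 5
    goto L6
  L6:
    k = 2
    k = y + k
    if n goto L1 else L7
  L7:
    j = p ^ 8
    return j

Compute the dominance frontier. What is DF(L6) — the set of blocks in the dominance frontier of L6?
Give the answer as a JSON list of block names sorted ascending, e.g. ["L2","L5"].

Answer: ["L1", "L7"]

Working:
idom tree: L1←L0 L2←L1 L3←L1 L4←L1 L5←L2 L6←L1 L7←L1
Join-block Dom:
  L1: preds {L0,L3,L6}: {L0} ∩ {L0,L1,L3} ∩ {L0,L1,L6} = {L0}; idom=L0
  L4: preds {L1,L2}: {L0,L1} ∩ {L0,L1,L2} = {L0,L1}; idom=L1
  L6: preds {L3,L4,L5}: {L0,L1,L3} ∩ {L0,L1,L4} ∩ {L0,L1,L2,L5} = {L0,L1}; idom=L1
  L7: preds {L3,L6}: {L0,L1,L3} ∩ {L0,L1,L6} = {L0,L1}; idom=L1

DF walk-up:
  join L1 pred L0: · stop@L0
  join L1 pred L3: L3→L1 stop@L0
  join L1 pred L6: L6→L1 stop@L0
  join L4 pred L1: · stop@L1
  join L4 pred L2: L2 stop@L1
  join L6 pred L3: L3 stop@L1
  join L6 pred L4: L4 stop@L1
  join L6 pred L5: L5→L2 stop@L1
  join L7 pred L3: L3 stop@L1
  join L7 pred L6: L6 stop@L1
  L0 → ∅
  L1 → {L1}
  L2 → {L4,L6}
  L3 → {L1,L6,L7}
  L4 → {L6}
  L5 → {L6}
  L6 → {L1,L7}
  L7 → ∅

DF(L6) = ["L1", "L7"]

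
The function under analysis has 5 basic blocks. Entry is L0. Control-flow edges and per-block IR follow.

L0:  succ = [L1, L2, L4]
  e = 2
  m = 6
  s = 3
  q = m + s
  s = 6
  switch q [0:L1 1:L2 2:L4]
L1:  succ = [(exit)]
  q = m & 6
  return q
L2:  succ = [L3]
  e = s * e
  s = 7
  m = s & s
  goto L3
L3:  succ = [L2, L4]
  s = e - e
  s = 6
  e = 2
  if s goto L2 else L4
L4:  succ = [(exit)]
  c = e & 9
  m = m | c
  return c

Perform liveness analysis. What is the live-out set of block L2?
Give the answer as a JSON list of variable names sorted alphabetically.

Answer: ["e", "m"]

Working:
Per-block:
  L0: def={e,m,q,s} ue=∅
  L1: def={q} ue={m}
  L2: def={e,m,s} ue={e,s}
  L3: def={e,s} ue={e}
  L4: def={c,m} ue={e,m}

Live sets:
  live L0: ∅→{e,m,s}
  live L1: {m}→∅
  live L2: {e,s}→{e,m}
  live L3: {e,m}→{e,m,s}
  live L4: {e,m}→∅

live-out(L2) = ["e", "m"]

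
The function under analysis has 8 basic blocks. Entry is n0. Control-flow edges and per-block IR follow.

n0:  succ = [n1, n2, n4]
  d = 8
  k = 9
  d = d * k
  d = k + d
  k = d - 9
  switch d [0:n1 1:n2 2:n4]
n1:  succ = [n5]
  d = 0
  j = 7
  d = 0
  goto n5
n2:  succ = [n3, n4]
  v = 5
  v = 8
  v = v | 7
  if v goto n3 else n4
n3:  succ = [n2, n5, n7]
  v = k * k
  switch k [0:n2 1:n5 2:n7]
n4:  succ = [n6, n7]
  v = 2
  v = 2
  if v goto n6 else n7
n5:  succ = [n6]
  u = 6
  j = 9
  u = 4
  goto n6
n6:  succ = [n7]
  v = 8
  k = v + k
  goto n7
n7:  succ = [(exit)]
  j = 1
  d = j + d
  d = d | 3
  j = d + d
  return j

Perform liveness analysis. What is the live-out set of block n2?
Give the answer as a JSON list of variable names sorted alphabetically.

Answer: ["d", "k"]

Analysis:
Per-block:
  n0: {d,k} / ∅
  n1: {d,j} / ∅
  n2: {v} / ∅
  n3: {v} / {k}
  n4: {v} / ∅
  n5: {j,u} / ∅
  n6: {k,v} / {k}
  n7: {d,j} / {d}

Liveness:
  n0 li=∅ lo={d,k}
  n1 li={k} lo={d,k}
  n2 li={d,k} lo={d,k}
  n3 li={d,k} lo={d,k}
  n4 li={d,k} lo={d,k}
  n5 li={d,k} lo={d,k}
  n6 li={d,k} lo={d}
  n7 li={d} lo=∅

live-out(n2) = ["d", "k"]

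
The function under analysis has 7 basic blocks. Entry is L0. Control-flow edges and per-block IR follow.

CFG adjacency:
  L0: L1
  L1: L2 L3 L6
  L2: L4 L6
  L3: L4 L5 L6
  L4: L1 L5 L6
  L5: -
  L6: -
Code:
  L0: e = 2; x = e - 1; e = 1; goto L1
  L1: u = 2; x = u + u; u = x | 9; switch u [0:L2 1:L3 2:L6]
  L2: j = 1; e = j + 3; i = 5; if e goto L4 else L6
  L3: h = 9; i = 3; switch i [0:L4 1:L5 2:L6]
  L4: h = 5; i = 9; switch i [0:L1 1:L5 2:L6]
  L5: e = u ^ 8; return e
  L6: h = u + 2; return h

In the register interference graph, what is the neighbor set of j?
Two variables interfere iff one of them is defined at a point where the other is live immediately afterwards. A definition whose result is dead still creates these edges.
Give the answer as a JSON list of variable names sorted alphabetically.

Block summaries:
  L0: {e,x} / ∅
  L1: {u,x} / ∅
  L2: {e,i,j} / ∅
  L3: {h,i} / ∅
  L4: {h,i} / ∅
  L5: {e} / {u}
  L6: {h} / {u}

Live sets:
  live L0: ∅→∅
  live L1: ∅→{u}
  live L2: {u}→{u}
  live L3: {u}→{u}
  live L4: {u}→{u}
  live L5: {u}→∅
  live L6: {u}→∅

Interfere edges:
  e — {i,u}
  h — {u}
  i — {e,u}
  j — {u}
  u — {e,h,i,j}
  x — ∅

N(j) = ["u"]

Answer: ["u"]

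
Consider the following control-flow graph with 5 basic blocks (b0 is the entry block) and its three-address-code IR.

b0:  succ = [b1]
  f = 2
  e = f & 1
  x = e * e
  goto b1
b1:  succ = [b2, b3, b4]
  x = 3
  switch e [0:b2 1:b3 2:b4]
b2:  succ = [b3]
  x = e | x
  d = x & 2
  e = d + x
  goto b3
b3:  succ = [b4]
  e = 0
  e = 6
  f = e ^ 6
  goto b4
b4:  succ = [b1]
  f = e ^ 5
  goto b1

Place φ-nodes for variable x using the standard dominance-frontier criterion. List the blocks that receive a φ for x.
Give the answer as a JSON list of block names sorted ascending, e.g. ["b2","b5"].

idom tree: b1←b0 b2←b1 b3←b1 b4←b1
Join-block Dom:
  b1: preds {b0,b4}: {b0} ∩ {b0,b1,b4} = {b0}; idom=b0
  b3: preds {b1,b2}: {b0,b1} ∩ {b0,b1,b2} = {b0,b1}; idom=b1
  b4: preds {b1,b3}: {b0,b1} ∩ {b0,b1,b3} = {b0,b1}; idom=b1

Frontier:
  b1←b0: walk · to b0
  b1←b4: walk b4→b1 to b0
  b3←b1: walk · to b1
  b3←b2: walk b2 to b1
  b4←b1: walk · to b1
  b4←b3: walk b3 to b1
  DF(b0)=∅
  DF(b1)={b1}
  DF(b2)={b3}
  DF(b3)={b4}
  DF(b4)={b1}

φ for x: defs {b0,b1,b2}
  DF⁺ = {b1,b3,b4}

Answer: ["b1", "b3", "b4"]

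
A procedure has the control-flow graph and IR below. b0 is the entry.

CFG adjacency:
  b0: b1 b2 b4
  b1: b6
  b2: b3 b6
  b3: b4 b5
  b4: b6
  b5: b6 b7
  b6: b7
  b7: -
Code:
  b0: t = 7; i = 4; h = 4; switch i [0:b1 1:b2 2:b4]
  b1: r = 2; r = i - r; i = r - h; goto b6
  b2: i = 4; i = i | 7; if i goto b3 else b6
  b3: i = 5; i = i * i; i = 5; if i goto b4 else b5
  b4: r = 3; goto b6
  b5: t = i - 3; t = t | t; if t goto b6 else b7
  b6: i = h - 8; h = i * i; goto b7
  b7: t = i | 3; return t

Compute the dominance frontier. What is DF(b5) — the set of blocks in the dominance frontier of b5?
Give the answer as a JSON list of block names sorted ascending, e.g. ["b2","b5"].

idom tree: b1←b0 b2←b0 b3←b2 b4←b0 b5←b3 b6←b0 b7←b0
Join-block Dom:
  b4: preds {b0,b3}: {b0} ∩ {b0,b2,b3} = {b0}; idom=b0
  b6: preds {b1,b2,b4,b5}: {b0,b1} ∩ {b0,b2} ∩ {b0,b4} ∩ {b0,b2,b3,b5} = {b0}; idom=b0
  b7: preds {b5,b6}: {b0,b2,b3,b5} ∩ {b0,b6} = {b0}; idom=b0

DF walk-up:
  b4←b0: walk · to b0
  b4←b3: walk b3→b2 to b0
  b6←b1: walk b1 to b0
  b6←b2: walk b2 to b0
  b6←b4: walk b4 to b0
  b6←b5: walk b5→b3→b2 to b0
  b7←b5: walk b5→b3→b2 to b0
  b7←b6: walk b6 to b0
  DF(b0)=∅
  DF(b1)={b6}
  DF(b2)={b4,b6,b7}
  DF(b3)={b4,b6,b7}
  DF(b4)={b6}
  DF(b5)={b6,b7}
  DF(b6)={b7}
  DF(b7)=∅

DF(b5) = ["b6", "b7"]

Answer: ["b6", "b7"]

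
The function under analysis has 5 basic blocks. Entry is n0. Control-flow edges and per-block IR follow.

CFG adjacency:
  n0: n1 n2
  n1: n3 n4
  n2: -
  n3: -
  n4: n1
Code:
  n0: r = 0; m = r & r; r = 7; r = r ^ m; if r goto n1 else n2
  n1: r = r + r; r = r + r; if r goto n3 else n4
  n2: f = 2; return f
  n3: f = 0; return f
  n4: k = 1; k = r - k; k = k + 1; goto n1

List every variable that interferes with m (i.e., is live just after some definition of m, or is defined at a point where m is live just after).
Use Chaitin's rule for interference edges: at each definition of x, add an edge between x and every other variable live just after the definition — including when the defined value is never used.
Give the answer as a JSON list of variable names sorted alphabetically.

Per-block:
  n0 def {m,r} use ∅
  n1 def {r} use {r}
  n2 def {f} use ∅
  n3 def {f} use ∅
  n4 def {k} use {r}

Liveness:
  n0: in=∅ out={r}
  n1: in={r} out={r}
  n2: in=∅ out=∅
  n3: in=∅ out=∅
  n4: in={r} out={r}

Conflict graph:
  f↔∅
  k↔{r}
  m↔{r}
  r↔{k,m}

N(m) = ["r"]

Answer: ["r"]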